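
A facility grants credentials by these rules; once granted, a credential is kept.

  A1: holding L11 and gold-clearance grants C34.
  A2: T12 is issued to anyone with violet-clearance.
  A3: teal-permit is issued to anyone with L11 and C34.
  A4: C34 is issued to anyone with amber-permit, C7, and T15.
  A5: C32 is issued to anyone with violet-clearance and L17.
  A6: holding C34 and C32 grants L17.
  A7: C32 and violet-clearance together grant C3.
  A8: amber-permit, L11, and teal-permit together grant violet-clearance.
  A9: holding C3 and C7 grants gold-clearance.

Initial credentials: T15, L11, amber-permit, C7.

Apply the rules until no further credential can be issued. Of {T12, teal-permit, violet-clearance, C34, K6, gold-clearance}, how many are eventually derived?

Holding amber-permit, C7, and T15 grants C34 (A4).
Holding L11 and C34 grants teal-permit (A3).
Holding amber-permit, L11, and teal-permit grants violet-clearance (A8).
Holding violet-clearance grants T12 (A2).
T12: reached.
teal-permit: reached.
violet-clearance: reached.
C34: reached.
No rule produces K6, and it is not given.
gold-clearance would need C3 and C7 (A9), but C3 is never granted.
Reached: T12, teal-permit, violet-clearance, and C34 — 4 of the 6.

4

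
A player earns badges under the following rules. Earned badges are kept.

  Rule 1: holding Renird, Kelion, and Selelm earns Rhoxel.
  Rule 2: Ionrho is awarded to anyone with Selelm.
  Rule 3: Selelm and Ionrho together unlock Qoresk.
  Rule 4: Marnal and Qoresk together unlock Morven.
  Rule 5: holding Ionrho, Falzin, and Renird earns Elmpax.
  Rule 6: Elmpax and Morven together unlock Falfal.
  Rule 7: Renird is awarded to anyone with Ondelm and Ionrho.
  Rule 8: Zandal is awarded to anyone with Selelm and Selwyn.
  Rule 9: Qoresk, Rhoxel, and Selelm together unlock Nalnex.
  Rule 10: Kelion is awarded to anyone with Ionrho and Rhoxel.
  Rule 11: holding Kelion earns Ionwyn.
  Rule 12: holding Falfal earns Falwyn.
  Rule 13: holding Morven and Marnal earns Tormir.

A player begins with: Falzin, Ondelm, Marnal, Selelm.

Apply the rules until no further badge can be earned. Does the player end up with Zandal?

Zandal would need Selelm and Selwyn (Rule 8), but Selwyn is never earned.

No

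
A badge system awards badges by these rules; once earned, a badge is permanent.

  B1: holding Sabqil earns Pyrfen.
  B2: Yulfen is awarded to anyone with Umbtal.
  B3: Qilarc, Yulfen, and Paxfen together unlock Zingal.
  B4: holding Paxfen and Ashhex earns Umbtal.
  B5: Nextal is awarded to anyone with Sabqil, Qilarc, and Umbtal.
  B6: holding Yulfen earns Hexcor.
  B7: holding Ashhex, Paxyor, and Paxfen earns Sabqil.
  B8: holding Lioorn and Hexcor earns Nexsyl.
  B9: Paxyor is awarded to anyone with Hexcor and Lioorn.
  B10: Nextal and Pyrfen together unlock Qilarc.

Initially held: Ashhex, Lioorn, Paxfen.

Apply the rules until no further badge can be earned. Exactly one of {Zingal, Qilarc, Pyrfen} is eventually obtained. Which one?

With Paxfen and Ashhex, Umbtal is earned (B4).
With Umbtal, Yulfen is earned (B2).
With Yulfen, Hexcor is earned (B6).
With Hexcor and Lioorn, Paxyor is earned (B9).
With Ashhex, Paxyor, and Paxfen, Sabqil is earned (B7).
With Sabqil, Pyrfen is earned (B1).
Qilarc would need Nextal and Pyrfen (B10), but Nextal is never earned. Zingal would need Qilarc, Yulfen, and Paxfen (B3), but Qilarc is never earned.

Pyrfen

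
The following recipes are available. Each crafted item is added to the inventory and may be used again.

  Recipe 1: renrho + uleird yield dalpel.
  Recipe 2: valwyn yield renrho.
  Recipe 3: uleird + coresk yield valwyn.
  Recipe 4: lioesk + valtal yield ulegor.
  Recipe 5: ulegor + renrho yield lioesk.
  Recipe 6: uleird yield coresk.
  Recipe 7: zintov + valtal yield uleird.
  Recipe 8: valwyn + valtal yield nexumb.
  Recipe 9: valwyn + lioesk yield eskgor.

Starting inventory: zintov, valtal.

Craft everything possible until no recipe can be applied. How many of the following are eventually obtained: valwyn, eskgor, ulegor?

1

Using Recipe 7, zintov and valtal make uleird.
uleird → coresk (Recipe 6).
uleird + coresk → valwyn (Recipe 3).
valwyn: reached.
eskgor would need valwyn and lioesk (Recipe 9), but lioesk is never obtained.
ulegor would need lioesk and valtal (Recipe 4), but lioesk is never obtained.
Reached: valwyn — 1 of the 3.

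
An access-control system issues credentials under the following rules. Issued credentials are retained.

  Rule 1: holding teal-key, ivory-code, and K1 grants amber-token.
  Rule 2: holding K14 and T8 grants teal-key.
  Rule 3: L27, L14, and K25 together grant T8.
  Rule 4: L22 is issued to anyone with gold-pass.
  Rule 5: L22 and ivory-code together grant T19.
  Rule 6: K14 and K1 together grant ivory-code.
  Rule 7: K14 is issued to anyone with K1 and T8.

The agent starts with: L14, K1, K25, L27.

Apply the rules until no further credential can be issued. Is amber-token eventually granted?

Yes

Holding L27, L14, and K25 grants T8 (Rule 3).
Holding K1 and T8 grants K14 (Rule 7).
Holding K14 and K1 grants ivory-code (Rule 6).
Holding K14 and T8 grants teal-key (Rule 2).
Holding teal-key, ivory-code, and K1 grants amber-token (Rule 1).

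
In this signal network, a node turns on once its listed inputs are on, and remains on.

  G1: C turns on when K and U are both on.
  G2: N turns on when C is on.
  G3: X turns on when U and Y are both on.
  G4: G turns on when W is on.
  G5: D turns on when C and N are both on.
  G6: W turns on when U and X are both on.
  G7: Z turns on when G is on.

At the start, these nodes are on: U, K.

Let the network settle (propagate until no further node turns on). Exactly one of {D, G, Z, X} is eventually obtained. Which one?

D

K and U are on, so C turns on (G1).
G2: C on → N on.
G5: C and N on → D on.
X would need U and Y (G3), but Y never turns on. G would need W (G4), but W never turns on. Z would need G (G7), but G never turns on.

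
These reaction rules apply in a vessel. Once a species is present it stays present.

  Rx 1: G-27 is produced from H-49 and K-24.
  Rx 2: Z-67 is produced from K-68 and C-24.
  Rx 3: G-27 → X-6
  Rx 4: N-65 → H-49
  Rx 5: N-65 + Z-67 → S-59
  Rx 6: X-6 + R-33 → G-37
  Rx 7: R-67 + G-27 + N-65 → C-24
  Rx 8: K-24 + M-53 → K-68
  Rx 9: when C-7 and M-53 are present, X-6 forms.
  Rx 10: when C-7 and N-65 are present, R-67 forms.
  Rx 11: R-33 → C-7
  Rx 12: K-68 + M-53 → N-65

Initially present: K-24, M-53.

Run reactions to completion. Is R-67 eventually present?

R-67 would need C-7 and N-65 (Rx 10), but C-7 never forms.

No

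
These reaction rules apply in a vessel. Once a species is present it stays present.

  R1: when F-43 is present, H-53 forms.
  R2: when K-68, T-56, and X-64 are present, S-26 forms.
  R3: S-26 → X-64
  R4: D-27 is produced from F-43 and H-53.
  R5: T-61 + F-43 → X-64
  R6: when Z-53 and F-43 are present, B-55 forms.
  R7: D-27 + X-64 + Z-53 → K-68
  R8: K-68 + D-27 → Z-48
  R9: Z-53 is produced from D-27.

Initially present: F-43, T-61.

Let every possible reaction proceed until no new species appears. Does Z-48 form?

Yes

T-61 and F-43 present → X-64 forms (R5).
F-43 present → H-53 forms (R1).
F-43 and H-53 present → D-27 forms (R4).
D-27 present → Z-53 forms (R9).
D-27, X-64, and Z-53 present → K-68 forms (R7).
K-68 and D-27 present → Z-48 forms (R8).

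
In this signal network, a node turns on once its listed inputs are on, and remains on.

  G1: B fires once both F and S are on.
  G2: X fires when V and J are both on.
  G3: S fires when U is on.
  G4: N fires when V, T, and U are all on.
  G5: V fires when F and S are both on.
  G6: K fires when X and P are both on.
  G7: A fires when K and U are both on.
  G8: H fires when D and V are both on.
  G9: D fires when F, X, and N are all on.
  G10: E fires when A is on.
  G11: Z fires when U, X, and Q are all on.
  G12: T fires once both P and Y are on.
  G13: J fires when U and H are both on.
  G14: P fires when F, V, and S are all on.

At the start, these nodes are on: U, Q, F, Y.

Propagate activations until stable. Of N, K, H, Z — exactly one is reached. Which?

G3: U on → S on.
F and S are on, so V fires (G5).
F, V, and S are on, so P fires (G14).
G12: P and Y on → T on.
G4: V, T, and U on → N on.
K would need X and P (G6), but X never turns on. Z would need U, X, and Q (G11), but X never turns on. H would need D and V (G8), but D never turns on.

N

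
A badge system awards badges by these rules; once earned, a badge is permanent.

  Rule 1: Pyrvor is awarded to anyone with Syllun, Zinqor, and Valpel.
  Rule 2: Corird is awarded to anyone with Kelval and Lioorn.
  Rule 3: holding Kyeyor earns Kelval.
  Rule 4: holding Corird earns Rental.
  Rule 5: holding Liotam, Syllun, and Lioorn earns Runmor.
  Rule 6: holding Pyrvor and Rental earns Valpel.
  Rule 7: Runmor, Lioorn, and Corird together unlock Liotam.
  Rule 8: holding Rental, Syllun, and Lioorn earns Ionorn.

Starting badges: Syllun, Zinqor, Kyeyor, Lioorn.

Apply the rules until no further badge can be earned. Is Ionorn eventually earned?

Yes

With Kyeyor, Kelval is earned (Rule 3).
With Kelval and Lioorn, Corird is earned (Rule 2).
With Corird, Rental is earned (Rule 4).
With Rental, Syllun, and Lioorn, Ionorn is earned (Rule 8).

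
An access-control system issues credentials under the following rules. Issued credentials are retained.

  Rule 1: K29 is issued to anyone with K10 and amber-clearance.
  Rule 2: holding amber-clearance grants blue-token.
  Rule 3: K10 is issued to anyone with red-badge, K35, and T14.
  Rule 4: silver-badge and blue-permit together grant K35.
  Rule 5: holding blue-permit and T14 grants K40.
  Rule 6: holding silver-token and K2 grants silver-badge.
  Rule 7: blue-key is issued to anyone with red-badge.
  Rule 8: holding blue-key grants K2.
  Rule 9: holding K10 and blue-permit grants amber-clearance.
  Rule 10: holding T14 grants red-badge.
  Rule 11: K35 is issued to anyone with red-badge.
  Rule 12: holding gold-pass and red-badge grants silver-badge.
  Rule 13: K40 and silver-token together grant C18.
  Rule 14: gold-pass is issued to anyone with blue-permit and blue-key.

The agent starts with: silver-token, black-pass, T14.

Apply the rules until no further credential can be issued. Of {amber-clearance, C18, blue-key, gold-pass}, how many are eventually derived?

1

Holding T14 grants red-badge (Rule 10).
Holding red-badge grants blue-key (Rule 7).
amber-clearance would need K10 and blue-permit (Rule 9), but blue-permit is never granted.
C18 would need K40 and silver-token (Rule 13), but K40 is never granted.
blue-key: reached.
gold-pass would need blue-permit and blue-key (Rule 14), but blue-permit is never granted.
Reached: blue-key — 1 of the 4.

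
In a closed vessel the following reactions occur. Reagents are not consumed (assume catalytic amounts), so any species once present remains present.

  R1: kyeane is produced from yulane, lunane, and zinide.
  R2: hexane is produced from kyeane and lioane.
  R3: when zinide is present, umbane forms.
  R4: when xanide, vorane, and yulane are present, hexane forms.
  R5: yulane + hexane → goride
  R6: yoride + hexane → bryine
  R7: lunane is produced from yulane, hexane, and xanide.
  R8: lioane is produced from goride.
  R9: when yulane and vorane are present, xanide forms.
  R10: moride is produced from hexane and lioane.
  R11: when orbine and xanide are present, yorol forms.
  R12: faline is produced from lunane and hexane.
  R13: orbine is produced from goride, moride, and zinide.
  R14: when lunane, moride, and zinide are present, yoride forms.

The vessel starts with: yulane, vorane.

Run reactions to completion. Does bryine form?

bryine would need yoride and hexane (R6), but yoride never forms.

No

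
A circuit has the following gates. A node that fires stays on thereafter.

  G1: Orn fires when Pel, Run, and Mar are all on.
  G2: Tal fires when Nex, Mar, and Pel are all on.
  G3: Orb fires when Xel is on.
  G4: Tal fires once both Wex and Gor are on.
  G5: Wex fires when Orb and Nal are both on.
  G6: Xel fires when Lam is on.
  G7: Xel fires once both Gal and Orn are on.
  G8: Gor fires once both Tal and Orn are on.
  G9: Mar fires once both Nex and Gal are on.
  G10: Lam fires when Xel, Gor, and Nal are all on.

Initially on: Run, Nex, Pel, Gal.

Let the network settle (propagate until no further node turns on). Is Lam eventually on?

No

Lam would need Xel, Gor, and Nal (G10), but Nal never turns on.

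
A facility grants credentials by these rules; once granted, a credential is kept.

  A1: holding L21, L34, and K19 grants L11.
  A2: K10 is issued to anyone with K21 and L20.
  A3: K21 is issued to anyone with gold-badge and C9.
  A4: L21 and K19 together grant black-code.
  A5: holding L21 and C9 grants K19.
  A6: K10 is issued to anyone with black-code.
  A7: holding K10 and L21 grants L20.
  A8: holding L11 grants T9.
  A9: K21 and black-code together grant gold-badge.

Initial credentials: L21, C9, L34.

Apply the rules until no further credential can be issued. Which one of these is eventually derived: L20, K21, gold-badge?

Holding L21 and C9 grants K19 (A5).
Holding L21 and K19 grants black-code (A4).
Holding black-code grants K10 (A6).
Holding K10 and L21 grants L20 (A7).
gold-badge would need K21 and black-code (A9), but K21 is never granted. K21 would need gold-badge and C9 (A3), but gold-badge is never granted.

L20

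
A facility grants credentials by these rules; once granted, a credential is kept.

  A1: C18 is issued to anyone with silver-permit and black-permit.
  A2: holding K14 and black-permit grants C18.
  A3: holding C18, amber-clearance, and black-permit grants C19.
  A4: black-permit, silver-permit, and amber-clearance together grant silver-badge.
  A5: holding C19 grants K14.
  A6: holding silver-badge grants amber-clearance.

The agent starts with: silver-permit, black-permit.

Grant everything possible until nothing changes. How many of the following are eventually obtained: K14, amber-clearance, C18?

1

Holding silver-permit and black-permit grants C18 (A1).
K14 would need C19 (A5), but C19 is never granted.
amber-clearance would need silver-badge (A6), but silver-badge is never granted.
C18: reached.
Reached: C18 — 1 of the 3.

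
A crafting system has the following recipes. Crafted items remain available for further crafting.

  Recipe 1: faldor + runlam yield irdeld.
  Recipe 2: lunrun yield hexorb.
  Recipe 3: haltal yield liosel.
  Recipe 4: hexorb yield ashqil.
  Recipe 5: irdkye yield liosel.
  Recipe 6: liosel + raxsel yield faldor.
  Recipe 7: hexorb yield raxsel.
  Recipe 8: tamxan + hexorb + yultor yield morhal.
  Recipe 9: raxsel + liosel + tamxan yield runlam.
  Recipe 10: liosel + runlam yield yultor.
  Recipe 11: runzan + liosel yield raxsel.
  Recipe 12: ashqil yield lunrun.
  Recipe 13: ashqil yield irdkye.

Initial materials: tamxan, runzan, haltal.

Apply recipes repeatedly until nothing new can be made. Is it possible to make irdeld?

Using Recipe 3, haltal makes liosel.
Using Recipe 11, runzan and liosel make raxsel.
Using Recipe 9, raxsel, liosel, and tamxan make runlam.
liosel + raxsel → faldor (Recipe 6).
Using Recipe 1, faldor and runlam make irdeld.

Yes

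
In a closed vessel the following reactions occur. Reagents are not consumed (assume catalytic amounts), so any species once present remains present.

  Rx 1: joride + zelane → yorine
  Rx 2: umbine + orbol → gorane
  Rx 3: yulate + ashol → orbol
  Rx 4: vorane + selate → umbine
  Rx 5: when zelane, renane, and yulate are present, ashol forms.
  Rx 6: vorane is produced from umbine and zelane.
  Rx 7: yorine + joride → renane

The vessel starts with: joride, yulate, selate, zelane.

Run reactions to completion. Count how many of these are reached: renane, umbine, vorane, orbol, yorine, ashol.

4

joride and zelane present → yorine forms (Rx 1).
yorine and joride present → renane forms (Rx 7).
zelane, renane, and yulate present → ashol forms (Rx 5).
yulate and ashol present → orbol forms (Rx 3).
renane: reached.
umbine would need vorane and selate (Rx 4), but vorane never forms.
vorane would need umbine and zelane (Rx 6), but umbine never forms.
orbol: reached.
yorine: reached.
ashol: reached.
Reached: renane, orbol, yorine, and ashol — 4 of the 6.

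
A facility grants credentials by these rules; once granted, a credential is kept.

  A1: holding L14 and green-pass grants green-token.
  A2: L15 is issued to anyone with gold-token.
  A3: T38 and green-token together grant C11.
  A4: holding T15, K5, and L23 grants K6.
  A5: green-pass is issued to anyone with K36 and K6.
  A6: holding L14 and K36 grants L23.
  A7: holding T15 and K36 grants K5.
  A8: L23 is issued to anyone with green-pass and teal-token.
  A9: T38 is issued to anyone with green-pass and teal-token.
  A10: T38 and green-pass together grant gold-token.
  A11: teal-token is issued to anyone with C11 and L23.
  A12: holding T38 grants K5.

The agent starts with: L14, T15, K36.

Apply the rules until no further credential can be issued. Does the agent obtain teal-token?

No

teal-token would need C11 and L23 (A11), but C11 is never granted.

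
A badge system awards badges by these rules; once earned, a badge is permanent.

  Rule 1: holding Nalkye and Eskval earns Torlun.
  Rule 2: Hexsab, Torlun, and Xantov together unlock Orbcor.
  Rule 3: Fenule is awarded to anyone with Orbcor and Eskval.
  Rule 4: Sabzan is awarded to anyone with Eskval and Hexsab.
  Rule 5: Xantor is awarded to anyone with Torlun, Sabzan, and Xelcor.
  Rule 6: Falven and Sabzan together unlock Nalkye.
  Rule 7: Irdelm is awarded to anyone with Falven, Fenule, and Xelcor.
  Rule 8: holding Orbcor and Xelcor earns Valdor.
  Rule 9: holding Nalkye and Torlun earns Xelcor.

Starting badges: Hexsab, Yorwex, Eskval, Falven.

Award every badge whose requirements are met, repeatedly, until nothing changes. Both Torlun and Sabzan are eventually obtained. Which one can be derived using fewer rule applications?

Sabzan

Sabzan: With Eskval and Hexsab, Sabzan is earned (Rule 4). [1 rule application]
Torlun: With Eskval and Hexsab, Sabzan is earned (Rule 4). With Falven and Sabzan, Nalkye is earned (Rule 6). With Nalkye and Eskval, Torlun is earned (Rule 1). [3 rule applications]
Sabzan needs fewer.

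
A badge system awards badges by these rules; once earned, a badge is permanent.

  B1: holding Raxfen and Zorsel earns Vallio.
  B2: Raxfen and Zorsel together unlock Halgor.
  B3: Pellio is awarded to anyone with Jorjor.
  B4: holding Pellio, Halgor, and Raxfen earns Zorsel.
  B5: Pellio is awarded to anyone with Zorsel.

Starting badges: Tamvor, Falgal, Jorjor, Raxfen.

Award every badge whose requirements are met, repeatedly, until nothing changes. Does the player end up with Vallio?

Vallio would need Raxfen and Zorsel (B1), but Zorsel is never earned.

No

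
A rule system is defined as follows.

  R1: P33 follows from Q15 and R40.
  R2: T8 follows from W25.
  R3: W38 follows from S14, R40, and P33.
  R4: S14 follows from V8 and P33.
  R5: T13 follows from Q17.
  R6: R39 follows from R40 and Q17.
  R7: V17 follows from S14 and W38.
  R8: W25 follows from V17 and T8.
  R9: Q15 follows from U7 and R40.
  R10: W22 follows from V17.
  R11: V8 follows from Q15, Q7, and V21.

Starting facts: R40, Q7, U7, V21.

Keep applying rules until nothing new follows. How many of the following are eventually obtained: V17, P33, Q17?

From U7 and R40, R9 gives Q15.
From Q15, Q7, and V21, R11 gives V8.
From Q15 and R40, R1 gives P33.
From V8 and P33, R4 gives S14.
From S14, R40, and P33, R3 gives W38.
From S14 and W38, R7 gives V17.
V17: reached.
P33: reached.
No rule produces Q17, and it is not given.
Reached: V17 and P33 — 2 of the 3.

2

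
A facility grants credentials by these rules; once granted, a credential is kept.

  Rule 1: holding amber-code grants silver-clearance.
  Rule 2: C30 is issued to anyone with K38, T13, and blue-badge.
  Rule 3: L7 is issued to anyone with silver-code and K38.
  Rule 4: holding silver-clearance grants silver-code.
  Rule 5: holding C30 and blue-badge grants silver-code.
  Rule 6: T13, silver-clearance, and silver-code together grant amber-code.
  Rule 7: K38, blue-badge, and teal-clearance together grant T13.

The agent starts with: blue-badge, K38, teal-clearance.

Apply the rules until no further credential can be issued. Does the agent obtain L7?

Yes

Holding K38, blue-badge, and teal-clearance grants T13 (Rule 7).
Holding K38, T13, and blue-badge grants C30 (Rule 2).
Holding C30 and blue-badge grants silver-code (Rule 5).
Holding silver-code and K38 grants L7 (Rule 3).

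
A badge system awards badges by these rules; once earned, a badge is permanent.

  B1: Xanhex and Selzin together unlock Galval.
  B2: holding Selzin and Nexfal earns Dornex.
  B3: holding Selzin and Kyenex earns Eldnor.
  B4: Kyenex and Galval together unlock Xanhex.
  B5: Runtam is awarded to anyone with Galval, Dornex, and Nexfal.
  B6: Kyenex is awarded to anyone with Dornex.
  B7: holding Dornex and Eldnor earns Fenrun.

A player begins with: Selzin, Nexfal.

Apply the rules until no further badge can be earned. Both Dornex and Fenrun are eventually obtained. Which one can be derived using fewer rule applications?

Dornex

Dornex: With Selzin and Nexfal, Dornex is earned (B2). [1 rule application]
Fenrun: With Selzin and Nexfal, Dornex is earned (B2). With Dornex, Kyenex is earned (B6). With Selzin and Kyenex, Eldnor is earned (B3). With Dornex and Eldnor, Fenrun is earned (B7). [4 rule applications]
Dornex needs fewer.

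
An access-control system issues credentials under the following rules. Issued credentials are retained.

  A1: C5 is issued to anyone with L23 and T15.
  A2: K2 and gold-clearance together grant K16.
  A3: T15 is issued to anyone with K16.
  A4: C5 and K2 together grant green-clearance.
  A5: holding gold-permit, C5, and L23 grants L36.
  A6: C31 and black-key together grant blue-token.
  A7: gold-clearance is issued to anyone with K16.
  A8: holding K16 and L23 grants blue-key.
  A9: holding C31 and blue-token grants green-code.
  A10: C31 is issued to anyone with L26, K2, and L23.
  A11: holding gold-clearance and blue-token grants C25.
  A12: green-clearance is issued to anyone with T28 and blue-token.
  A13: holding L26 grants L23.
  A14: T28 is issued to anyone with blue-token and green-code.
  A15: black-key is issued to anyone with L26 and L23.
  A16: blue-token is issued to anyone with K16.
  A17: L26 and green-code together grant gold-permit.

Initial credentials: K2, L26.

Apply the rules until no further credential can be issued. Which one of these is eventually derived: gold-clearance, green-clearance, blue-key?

Holding L26 grants L23 (A13).
Holding L26, K2, and L23 grants C31 (A10).
Holding L26 and L23 grants black-key (A15).
Holding C31 and black-key grants blue-token (A6).
Holding C31 and blue-token grants green-code (A9).
Holding blue-token and green-code grants T28 (A14).
Holding T28 and blue-token grants green-clearance (A12).
gold-clearance would need K16 (A7), but K16 is never granted. blue-key would need K16 and L23 (A8), but K16 is never granted.

green-clearance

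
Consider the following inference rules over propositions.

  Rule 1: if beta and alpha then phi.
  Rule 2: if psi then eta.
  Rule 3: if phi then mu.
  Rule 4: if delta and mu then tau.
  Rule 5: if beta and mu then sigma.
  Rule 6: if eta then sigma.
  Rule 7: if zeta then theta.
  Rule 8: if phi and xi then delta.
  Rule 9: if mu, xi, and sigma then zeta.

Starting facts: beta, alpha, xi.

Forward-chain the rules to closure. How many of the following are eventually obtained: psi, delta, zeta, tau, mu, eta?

From beta and alpha, Rule 1 gives phi.
phi holds, so mu follows (Rule 3).
phi and xi hold, so delta follows (Rule 8).
beta and mu hold, so sigma follows (Rule 5).
From delta and mu, Rule 4 gives tau.
From mu, xi, and sigma, Rule 9 gives zeta.
No rule produces psi, and it is not given.
delta: reached.
zeta: reached.
tau: reached.
mu: reached.
eta would need psi (Rule 2), but psi is never established.
Reached: delta, zeta, tau, and mu — 4 of the 6.

4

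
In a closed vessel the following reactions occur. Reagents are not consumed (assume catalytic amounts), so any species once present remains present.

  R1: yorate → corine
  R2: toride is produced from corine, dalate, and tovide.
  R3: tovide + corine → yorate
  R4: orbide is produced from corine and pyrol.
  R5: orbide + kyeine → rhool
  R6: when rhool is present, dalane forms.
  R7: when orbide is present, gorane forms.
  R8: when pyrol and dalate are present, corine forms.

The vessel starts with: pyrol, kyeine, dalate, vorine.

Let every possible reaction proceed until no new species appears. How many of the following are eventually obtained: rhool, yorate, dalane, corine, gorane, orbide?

pyrol and dalate present → corine forms (R8).
corine and pyrol present → orbide forms (R4).
orbide present → gorane forms (R7).
orbide and kyeine present → rhool forms (R5).
rhool present → dalane forms (R6).
rhool: reached.
yorate would need tovide and corine (R3), but tovide never forms.
dalane: reached.
corine: reached.
gorane: reached.
orbide: reached.
Reached: rhool, dalane, corine, gorane, and orbide — 5 of the 6.

5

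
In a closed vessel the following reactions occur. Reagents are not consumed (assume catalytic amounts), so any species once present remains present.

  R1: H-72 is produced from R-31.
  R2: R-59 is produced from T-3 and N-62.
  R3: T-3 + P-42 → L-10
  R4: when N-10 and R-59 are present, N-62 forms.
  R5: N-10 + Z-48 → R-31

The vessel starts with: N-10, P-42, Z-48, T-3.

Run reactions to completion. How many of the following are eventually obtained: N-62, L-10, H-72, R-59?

N-10 and Z-48 present → R-31 forms (R5).
T-3 and P-42 present → L-10 forms (R3).
R-31 present → H-72 forms (R1).
N-62 would need N-10 and R-59 (R4), but R-59 never forms.
L-10: reached.
H-72: reached.
R-59 would need T-3 and N-62 (R2), but N-62 never forms.
Reached: L-10 and H-72 — 2 of the 4.

2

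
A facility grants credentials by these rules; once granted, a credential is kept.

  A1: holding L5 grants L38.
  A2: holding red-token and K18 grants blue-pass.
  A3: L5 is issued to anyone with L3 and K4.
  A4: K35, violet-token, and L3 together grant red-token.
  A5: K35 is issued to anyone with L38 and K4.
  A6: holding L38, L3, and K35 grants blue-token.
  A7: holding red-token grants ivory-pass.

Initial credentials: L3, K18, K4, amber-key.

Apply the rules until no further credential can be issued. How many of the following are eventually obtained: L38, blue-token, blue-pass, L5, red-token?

Holding L3 and K4 grants L5 (A3).
Holding L5 grants L38 (A1).
Holding L38 and K4 grants K35 (A5).
Holding L38, L3, and K35 grants blue-token (A6).
L38: reached.
blue-token: reached.
blue-pass would need red-token and K18 (A2), but red-token is never granted.
L5: reached.
red-token would need K35, violet-token, and L3 (A4), but violet-token is never granted.
Reached: L38, blue-token, and L5 — 3 of the 5.

3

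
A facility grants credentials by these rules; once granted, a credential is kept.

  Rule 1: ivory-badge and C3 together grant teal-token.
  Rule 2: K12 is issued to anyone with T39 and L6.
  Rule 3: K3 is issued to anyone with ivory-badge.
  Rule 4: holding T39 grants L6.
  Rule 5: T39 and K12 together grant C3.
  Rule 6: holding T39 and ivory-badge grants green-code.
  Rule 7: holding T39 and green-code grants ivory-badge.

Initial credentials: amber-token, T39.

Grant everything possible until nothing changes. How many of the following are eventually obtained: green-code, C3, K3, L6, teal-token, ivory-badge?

2

Holding T39 grants L6 (Rule 4).
Holding T39 and L6 grants K12 (Rule 2).
Holding T39 and K12 grants C3 (Rule 5).
green-code would need T39 and ivory-badge (Rule 6), but ivory-badge is never granted.
C3: reached.
K3 would need ivory-badge (Rule 3), but ivory-badge is never granted.
L6: reached.
teal-token would need ivory-badge and C3 (Rule 1), but ivory-badge is never granted.
ivory-badge would need T39 and green-code (Rule 7), but green-code is never granted.
Reached: C3 and L6 — 2 of the 6.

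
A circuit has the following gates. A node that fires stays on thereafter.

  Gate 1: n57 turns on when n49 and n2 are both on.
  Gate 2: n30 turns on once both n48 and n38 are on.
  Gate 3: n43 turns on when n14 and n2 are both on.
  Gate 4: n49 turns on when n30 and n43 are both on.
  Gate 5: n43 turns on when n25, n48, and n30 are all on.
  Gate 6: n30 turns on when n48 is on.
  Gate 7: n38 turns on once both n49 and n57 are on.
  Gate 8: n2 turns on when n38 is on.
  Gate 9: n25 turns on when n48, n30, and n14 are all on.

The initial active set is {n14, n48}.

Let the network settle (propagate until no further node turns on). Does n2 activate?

n2 would need n38 (Gate 8), but n38 never turns on.

No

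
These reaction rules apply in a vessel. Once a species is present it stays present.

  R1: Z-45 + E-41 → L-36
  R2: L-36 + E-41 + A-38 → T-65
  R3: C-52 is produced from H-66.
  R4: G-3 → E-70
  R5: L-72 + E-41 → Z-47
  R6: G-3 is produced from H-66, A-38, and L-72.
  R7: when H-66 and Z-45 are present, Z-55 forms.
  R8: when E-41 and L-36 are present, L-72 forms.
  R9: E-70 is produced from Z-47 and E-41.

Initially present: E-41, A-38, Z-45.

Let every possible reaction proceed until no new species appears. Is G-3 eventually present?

No

G-3 would need H-66, A-38, and L-72 (R6), but H-66 never forms.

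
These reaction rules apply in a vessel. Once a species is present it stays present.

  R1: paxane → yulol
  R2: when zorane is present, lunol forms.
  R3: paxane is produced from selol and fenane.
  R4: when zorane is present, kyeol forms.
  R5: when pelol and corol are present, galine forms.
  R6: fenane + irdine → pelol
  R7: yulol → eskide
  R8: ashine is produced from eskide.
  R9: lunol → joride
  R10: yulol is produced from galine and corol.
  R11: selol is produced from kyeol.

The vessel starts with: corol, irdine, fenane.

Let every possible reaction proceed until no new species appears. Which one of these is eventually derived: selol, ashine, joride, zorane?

ashine

fenane and irdine present → pelol forms (R6).
pelol and corol present → galine forms (R5).
galine and corol present → yulol forms (R10).
yulol present → eskide forms (R7).
eskide present → ashine forms (R8).
No rule produces zorane, and it is not given. joride would need lunol (R9), but lunol never forms. selol would need kyeol (R11), but kyeol never forms.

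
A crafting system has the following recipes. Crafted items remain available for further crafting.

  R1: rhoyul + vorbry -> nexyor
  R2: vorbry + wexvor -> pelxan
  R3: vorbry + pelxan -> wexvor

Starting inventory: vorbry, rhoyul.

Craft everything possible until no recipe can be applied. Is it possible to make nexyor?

Yes

Using R1, rhoyul and vorbry make nexyor.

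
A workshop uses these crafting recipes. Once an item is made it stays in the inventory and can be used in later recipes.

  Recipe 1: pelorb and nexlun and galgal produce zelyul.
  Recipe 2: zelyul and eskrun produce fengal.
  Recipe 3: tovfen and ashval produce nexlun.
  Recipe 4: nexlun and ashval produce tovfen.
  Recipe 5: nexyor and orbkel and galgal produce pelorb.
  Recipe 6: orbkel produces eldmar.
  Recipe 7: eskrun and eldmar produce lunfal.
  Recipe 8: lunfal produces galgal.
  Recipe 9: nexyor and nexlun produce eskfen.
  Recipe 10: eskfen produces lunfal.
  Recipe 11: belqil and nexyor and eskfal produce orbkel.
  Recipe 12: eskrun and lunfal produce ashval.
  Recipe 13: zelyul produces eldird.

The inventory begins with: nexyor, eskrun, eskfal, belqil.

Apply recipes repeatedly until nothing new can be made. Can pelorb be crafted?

Using Recipe 11, belqil, nexyor, and eskfal make orbkel.
orbkel → eldmar (Recipe 6).
Using Recipe 7, eskrun and eldmar make lunfal.
Using Recipe 8, lunfal makes galgal.
nexyor and orbkel and galgal → pelorb (Recipe 5).

Yes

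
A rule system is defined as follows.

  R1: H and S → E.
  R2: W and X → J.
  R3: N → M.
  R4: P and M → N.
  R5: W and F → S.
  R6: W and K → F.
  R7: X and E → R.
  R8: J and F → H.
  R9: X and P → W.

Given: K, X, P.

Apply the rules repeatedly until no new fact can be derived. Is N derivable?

N would need P and M (R4), but M is never established.

No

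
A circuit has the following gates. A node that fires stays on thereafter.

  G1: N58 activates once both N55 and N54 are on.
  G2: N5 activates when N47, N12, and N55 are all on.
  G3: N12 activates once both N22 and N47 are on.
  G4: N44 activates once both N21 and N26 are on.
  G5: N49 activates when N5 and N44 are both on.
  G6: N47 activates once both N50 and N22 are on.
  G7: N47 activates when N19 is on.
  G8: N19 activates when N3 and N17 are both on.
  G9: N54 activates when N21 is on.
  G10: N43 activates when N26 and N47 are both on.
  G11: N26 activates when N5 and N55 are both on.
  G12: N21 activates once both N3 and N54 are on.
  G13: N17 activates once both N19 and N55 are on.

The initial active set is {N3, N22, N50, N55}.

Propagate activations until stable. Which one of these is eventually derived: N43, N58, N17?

N50 and N22 are on, so N47 activates (G6).
G3: N22 and N47 on → N12 on.
G2: N47, N12, and N55 on → N5 on.
G11: N5 and N55 on → N26 on.
N26 and N47 are on, so N43 activates (G10).
N58 would need N55 and N54 (G1), but N54 never turns on. N17 would need N19 and N55 (G13), but N19 never turns on.

N43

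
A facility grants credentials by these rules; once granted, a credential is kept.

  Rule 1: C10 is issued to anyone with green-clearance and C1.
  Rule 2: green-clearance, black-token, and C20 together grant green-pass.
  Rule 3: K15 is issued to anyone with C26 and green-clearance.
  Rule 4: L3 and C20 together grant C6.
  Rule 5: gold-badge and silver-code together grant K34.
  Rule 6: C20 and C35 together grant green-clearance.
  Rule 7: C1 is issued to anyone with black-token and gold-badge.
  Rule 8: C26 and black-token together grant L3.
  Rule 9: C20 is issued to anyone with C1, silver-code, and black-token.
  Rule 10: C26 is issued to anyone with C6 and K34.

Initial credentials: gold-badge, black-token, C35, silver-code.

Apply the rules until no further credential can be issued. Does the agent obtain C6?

No

C6 would need L3 and C20 (Rule 4), but L3 is never granted.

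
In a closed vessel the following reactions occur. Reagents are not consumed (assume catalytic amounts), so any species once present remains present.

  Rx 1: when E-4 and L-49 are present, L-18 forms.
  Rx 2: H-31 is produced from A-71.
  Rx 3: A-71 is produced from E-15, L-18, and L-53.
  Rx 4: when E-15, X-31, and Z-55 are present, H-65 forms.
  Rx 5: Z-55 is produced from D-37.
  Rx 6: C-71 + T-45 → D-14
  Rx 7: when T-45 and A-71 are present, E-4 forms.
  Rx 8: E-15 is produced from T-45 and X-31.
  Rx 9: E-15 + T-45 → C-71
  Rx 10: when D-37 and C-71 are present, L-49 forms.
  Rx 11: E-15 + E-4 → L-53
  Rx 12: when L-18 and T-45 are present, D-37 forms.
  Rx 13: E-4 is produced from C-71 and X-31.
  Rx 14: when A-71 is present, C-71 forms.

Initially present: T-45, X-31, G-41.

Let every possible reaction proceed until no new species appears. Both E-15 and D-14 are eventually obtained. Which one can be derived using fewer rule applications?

E-15

E-15: T-45 and X-31 present → E-15 forms (Rx 8). [1 rule application]
D-14: T-45 and X-31 present → E-15 forms (Rx 8). E-15 and T-45 present → C-71 forms (Rx 9). C-71 and T-45 present → D-14 forms (Rx 6). [3 rule applications]
E-15 needs fewer.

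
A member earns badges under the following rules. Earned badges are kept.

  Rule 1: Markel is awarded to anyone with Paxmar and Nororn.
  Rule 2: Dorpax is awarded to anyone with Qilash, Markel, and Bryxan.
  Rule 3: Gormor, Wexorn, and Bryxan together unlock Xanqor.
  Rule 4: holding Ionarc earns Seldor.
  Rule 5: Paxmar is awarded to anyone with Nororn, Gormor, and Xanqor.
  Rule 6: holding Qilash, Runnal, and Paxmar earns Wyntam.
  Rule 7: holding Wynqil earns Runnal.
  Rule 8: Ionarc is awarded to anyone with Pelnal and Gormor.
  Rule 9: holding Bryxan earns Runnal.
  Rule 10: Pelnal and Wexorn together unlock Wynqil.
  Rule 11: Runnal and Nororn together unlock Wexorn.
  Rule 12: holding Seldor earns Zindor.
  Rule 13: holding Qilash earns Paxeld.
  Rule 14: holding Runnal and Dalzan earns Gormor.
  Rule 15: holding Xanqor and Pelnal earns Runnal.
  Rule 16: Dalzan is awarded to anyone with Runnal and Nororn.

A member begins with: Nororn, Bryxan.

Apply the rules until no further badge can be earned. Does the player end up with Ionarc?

No

Ionarc would need Pelnal and Gormor (Rule 8), but Pelnal is never earned.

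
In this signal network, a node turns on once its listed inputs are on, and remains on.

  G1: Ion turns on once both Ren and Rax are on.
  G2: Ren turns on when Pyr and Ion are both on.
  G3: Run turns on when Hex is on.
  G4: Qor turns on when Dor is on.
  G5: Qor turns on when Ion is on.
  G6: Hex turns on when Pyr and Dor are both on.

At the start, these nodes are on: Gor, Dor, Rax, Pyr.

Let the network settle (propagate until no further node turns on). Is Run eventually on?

Yes

G6: Pyr and Dor on → Hex on.
G3: Hex on → Run on.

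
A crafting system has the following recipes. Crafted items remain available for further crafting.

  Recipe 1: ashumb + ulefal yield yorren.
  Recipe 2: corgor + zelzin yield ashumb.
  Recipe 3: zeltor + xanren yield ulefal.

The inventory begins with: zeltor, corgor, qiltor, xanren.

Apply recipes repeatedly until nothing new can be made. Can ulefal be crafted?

zeltor + xanren → ulefal (Recipe 3).

Yes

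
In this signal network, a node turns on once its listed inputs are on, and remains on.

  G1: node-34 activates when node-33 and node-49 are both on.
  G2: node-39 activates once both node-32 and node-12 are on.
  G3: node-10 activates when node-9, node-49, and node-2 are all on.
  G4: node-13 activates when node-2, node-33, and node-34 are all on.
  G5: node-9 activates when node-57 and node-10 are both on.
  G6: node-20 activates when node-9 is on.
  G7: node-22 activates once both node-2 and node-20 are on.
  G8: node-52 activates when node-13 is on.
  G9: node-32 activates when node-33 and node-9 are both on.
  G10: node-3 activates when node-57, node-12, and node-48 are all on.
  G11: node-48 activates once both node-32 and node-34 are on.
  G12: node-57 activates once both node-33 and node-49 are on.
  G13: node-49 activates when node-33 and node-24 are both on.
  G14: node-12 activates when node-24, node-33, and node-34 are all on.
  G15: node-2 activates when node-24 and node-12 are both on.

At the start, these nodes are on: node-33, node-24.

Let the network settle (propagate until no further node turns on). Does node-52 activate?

node-33 and node-24 are on, so node-49 activates (G13).
G1: node-33 and node-49 on → node-34 on.
node-24, node-33, and node-34 are on, so node-12 activates (G14).
node-24 and node-12 are on, so node-2 activates (G15).
G4: node-2, node-33, and node-34 on → node-13 on.
G8: node-13 on → node-52 on.

Yes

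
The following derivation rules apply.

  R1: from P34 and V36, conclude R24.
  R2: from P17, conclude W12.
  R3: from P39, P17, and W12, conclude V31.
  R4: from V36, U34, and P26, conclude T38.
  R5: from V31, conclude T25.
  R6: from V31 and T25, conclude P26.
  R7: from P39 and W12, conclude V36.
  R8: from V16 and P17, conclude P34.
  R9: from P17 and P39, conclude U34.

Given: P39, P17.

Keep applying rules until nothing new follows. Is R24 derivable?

No

R24 would need P34 and V36 (R1), but P34 is never established.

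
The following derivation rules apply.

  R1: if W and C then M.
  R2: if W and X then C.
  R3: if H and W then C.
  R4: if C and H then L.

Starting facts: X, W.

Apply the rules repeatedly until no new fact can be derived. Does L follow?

No

L would need C and H (R4), but H is never established.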